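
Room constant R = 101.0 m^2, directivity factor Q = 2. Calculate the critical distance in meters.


Given values:
  R = 101.0 m^2, Q = 2
Formula: d_c = 0.141 * sqrt(Q * R)
Compute Q * R = 2 * 101.0 = 202.0
Compute sqrt(202.0) = 14.2127
d_c = 0.141 * 14.2127 = 2.004

2.004 m


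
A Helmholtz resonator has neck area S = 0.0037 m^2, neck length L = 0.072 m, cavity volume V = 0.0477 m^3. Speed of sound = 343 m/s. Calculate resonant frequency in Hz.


Given values:
  S = 0.0037 m^2, L = 0.072 m, V = 0.0477 m^3, c = 343 m/s
Formula: f = (c / (2*pi)) * sqrt(S / (V * L))
Compute V * L = 0.0477 * 0.072 = 0.0034344
Compute S / (V * L) = 0.0037 / 0.0034344 = 1.0773
Compute sqrt(1.0773) = 1.037931
Compute c / (2*pi) = 343 / 6.283185 = 54.590148
f = 54.590148 * 1.037931 = 56.66

56.66 Hz


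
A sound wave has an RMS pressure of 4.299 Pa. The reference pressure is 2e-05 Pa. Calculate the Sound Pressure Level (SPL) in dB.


Given values:
  p = 4.299 Pa
  p_ref = 2e-05 Pa
Formula: SPL = 20 * log10(p / p_ref)
Compute ratio: p / p_ref = 4.299 / 2e-05 = 214950
Compute log10: log10(214950) = 5.332337
Multiply: SPL = 20 * 5.332337 = 106.65

106.65 dB


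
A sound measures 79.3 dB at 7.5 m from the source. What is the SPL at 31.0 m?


Given values:
  SPL1 = 79.3 dB, r1 = 7.5 m, r2 = 31.0 m
Formula: SPL2 = SPL1 - 20 * log10(r2 / r1)
Compute ratio: r2 / r1 = 31.0 / 7.5 = 4.1333
Compute log10: log10(4.1333) = 0.616297
Compute drop: 20 * 0.616297 = 12.3259
SPL2 = 79.3 - 12.3259 = 66.97

66.97 dB


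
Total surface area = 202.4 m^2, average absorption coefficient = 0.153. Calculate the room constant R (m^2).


Given values:
  S = 202.4 m^2, alpha = 0.153
Formula: R = S * alpha / (1 - alpha)
Numerator: 202.4 * 0.153 = 30.9672
Denominator: 1 - 0.153 = 0.847
R = 30.9672 / 0.847 = 36.56

36.56 m^2


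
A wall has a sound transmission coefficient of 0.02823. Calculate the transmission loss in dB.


Given values:
  tau = 0.02823
Formula: TL = 10 * log10(1 / tau)
Compute 1 / tau = 1 / 0.02823 = 35.4233
Compute log10(35.4233) = 1.549289
TL = 10 * 1.549289 = 15.49

15.49 dB


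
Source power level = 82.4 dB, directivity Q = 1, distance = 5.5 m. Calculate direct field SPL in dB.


Given values:
  Lw = 82.4 dB, Q = 1, r = 5.5 m
Formula: SPL = Lw + 10 * log10(Q / (4 * pi * r^2))
Compute 4 * pi * r^2 = 4 * pi * 5.5^2 = 380.1327
Compute Q / denom = 1 / 380.1327 = 0.00263066
Compute 10 * log10(0.00263066) = -25.7994
SPL = 82.4 + (-25.7994) = 56.6

56.6 dB


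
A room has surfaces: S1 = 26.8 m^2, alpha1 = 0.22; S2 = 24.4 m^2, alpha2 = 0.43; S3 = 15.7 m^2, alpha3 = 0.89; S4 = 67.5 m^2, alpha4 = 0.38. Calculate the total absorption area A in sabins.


Given surfaces:
  Surface 1: 26.8 * 0.22 = 5.896
  Surface 2: 24.4 * 0.43 = 10.492
  Surface 3: 15.7 * 0.89 = 13.973
  Surface 4: 67.5 * 0.38 = 25.65
Formula: A = sum(Si * alpha_i)
A = 5.896 + 10.492 + 13.973 + 25.65
A = 56.01

56.01 sabins


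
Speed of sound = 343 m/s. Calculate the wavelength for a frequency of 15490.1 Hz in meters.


Given values:
  c = 343 m/s, f = 15490.1 Hz
Formula: lambda = c / f
lambda = 343 / 15490.1
lambda = 0.0221

0.0221 m


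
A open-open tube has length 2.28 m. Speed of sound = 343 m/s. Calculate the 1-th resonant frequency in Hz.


Given values:
  Tube type: open-open, L = 2.28 m, c = 343 m/s, n = 1
Formula: f_n = n * c / (2 * L)
Compute 2 * L = 2 * 2.28 = 4.56
f = 1 * 343 / 4.56
f = 75.22

75.22 Hz


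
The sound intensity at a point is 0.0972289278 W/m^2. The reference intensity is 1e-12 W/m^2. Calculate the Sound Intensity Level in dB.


Given values:
  I = 0.0972289278 W/m^2
  I_ref = 1e-12 W/m^2
Formula: SIL = 10 * log10(I / I_ref)
Compute ratio: I / I_ref = 97228927800
Compute log10: log10(97228927800) = 10.987795
Multiply: SIL = 10 * 10.987795 = 109.88

109.88 dB


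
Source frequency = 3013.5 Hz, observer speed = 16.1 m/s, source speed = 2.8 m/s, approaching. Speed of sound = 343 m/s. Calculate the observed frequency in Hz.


Given values:
  f_s = 3013.5 Hz, v_o = 16.1 m/s, v_s = 2.8 m/s
  Direction: approaching
Formula: f_o = f_s * (c + v_o) / (c - v_s)
Numerator: c + v_o = 343 + 16.1 = 359.1
Denominator: c - v_s = 343 - 2.8 = 340.2
f_o = 3013.5 * 359.1 / 340.2 = 3180.92

3180.92 Hz


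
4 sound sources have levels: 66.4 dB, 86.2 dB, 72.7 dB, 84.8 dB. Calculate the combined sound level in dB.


Formula: L_total = 10 * log10( sum(10^(Li/10)) )
  Source 1: 10^(66.4/10) = 4365158.3224
  Source 2: 10^(86.2/10) = 416869383.4703
  Source 3: 10^(72.7/10) = 18620871.3666
  Source 4: 10^(84.8/10) = 301995172.0402
Sum of linear values = 741850585.1995
L_total = 10 * log10(741850585.1995) = 88.7

88.7 dB


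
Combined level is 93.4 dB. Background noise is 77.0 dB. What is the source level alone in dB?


Given values:
  L_total = 93.4 dB, L_bg = 77.0 dB
Formula: L_source = 10 * log10(10^(L_total/10) - 10^(L_bg/10))
Convert to linear:
  10^(93.4/10) = 2187761623.9496
  10^(77.0/10) = 50118723.3627
Difference: 2187761623.9496 - 50118723.3627 = 2137642900.5869
L_source = 10 * log10(2137642900.5869) = 93.3

93.3 dB


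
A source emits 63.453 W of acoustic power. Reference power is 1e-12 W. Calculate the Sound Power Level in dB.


Given values:
  W = 63.453 W
  W_ref = 1e-12 W
Formula: SWL = 10 * log10(W / W_ref)
Compute ratio: W / W_ref = 63453000000000
Compute log10: log10(63453000000000) = 13.802452
Multiply: SWL = 10 * 13.802452 = 138.02

138.02 dB


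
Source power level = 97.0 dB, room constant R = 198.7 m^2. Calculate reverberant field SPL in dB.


Given values:
  Lw = 97.0 dB, R = 198.7 m^2
Formula: SPL = Lw + 10 * log10(4 / R)
Compute 4 / R = 4 / 198.7 = 0.020131
Compute 10 * log10(0.020131) = -16.9613
SPL = 97.0 + (-16.9613) = 80.04

80.04 dB


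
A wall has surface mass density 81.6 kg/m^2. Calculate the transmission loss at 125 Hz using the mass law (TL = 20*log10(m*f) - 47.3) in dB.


Given values:
  m = 81.6 kg/m^2, f = 125 Hz
Formula: TL = 20 * log10(m * f) - 47.3
Compute m * f = 81.6 * 125 = 10200.0
Compute log10(10200.0) = 4.0086
Compute 20 * 4.0086 = 80.172
TL = 80.172 - 47.3 = 32.87

32.87 dB


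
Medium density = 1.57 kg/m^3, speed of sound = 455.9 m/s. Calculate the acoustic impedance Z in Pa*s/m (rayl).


Given values:
  rho = 1.57 kg/m^3
  c = 455.9 m/s
Formula: Z = rho * c
Z = 1.57 * 455.9
Z = 715.76

715.76 rayl


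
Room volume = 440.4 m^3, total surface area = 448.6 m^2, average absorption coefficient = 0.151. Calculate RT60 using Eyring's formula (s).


Given values:
  V = 440.4 m^3, S = 448.6 m^2, alpha = 0.151
Formula: RT60 = 0.161 * V / (-S * ln(1 - alpha))
Compute ln(1 - 0.151) = ln(0.849) = -0.163696
Denominator: -448.6 * -0.163696 = 73.434
Numerator: 0.161 * 440.4 = 70.9044
RT60 = 70.9044 / 73.434 = 0.966

0.966 s


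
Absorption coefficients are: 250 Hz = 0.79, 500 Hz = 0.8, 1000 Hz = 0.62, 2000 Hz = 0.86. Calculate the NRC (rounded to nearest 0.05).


Given values:
  a_250 = 0.79, a_500 = 0.8
  a_1000 = 0.62, a_2000 = 0.86
Formula: NRC = (a250 + a500 + a1000 + a2000) / 4
Sum = 0.79 + 0.8 + 0.62 + 0.86 = 3.07
NRC = 3.07 / 4 = 0.7675
Rounded to nearest 0.05: 0.75

0.75


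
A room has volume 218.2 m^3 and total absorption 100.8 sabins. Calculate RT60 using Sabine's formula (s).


Given values:
  V = 218.2 m^3
  A = 100.8 sabins
Formula: RT60 = 0.161 * V / A
Numerator: 0.161 * 218.2 = 35.1302
RT60 = 35.1302 / 100.8 = 0.349

0.349 s


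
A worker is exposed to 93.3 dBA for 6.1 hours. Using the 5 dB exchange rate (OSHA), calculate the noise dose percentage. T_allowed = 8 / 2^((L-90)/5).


Given values:
  L = 93.3 dBA, T = 6.1 hours
Formula: T_allowed = 8 / 2^((L - 90) / 5)
Compute exponent: (93.3 - 90) / 5 = 0.66
Compute 2^(0.66) = 1.580083
T_allowed = 8 / 1.580083 = 5.063025 hours
Dose = (T / T_allowed) * 100
Dose = (6.1 / 5.063025) * 100 = 120.48

120.48 %


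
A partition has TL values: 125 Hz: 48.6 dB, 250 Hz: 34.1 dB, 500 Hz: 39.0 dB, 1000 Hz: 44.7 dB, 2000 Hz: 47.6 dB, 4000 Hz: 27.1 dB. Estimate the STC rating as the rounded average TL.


Given TL values at each frequency:
  125 Hz: 48.6 dB
  250 Hz: 34.1 dB
  500 Hz: 39.0 dB
  1000 Hz: 44.7 dB
  2000 Hz: 47.6 dB
  4000 Hz: 27.1 dB
Formula: STC ~ round(average of TL values)
Sum = 48.6 + 34.1 + 39.0 + 44.7 + 47.6 + 27.1 = 241.1
Average = 241.1 / 6 = 40.18
Rounded: 40

40


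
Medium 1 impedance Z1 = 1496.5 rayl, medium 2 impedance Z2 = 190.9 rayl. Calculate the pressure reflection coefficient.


Given values:
  Z1 = 1496.5 rayl, Z2 = 190.9 rayl
Formula: R = (Z2 - Z1) / (Z2 + Z1)
Numerator: Z2 - Z1 = 190.9 - 1496.5 = -1305.6
Denominator: Z2 + Z1 = 190.9 + 1496.5 = 1687.4
R = -1305.6 / 1687.4 = -0.7737

-0.7737


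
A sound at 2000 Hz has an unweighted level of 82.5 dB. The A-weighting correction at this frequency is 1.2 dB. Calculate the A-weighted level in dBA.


Given values:
  SPL = 82.5 dB
  A-weighting at 2000 Hz = 1.2 dB
Formula: L_A = SPL + A_weight
L_A = 82.5 + (1.2)
L_A = 83.7

83.7 dBA


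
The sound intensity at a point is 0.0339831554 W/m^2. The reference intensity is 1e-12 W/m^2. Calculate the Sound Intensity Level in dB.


Given values:
  I = 0.0339831554 W/m^2
  I_ref = 1e-12 W/m^2
Formula: SIL = 10 * log10(I / I_ref)
Compute ratio: I / I_ref = 33983155400
Compute log10: log10(33983155400) = 10.531264
Multiply: SIL = 10 * 10.531264 = 105.31

105.31 dB


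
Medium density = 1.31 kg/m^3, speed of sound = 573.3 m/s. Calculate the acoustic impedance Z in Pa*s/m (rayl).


Given values:
  rho = 1.31 kg/m^3
  c = 573.3 m/s
Formula: Z = rho * c
Z = 1.31 * 573.3
Z = 751.02

751.02 rayl


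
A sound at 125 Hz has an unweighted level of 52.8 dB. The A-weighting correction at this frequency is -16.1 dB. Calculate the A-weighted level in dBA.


Given values:
  SPL = 52.8 dB
  A-weighting at 125 Hz = -16.1 dB
Formula: L_A = SPL + A_weight
L_A = 52.8 + (-16.1)
L_A = 36.7

36.7 dBA


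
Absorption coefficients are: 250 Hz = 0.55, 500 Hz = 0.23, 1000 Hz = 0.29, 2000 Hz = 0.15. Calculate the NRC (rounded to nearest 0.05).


Given values:
  a_250 = 0.55, a_500 = 0.23
  a_1000 = 0.29, a_2000 = 0.15
Formula: NRC = (a250 + a500 + a1000 + a2000) / 4
Sum = 0.55 + 0.23 + 0.29 + 0.15 = 1.22
NRC = 1.22 / 4 = 0.305
Rounded to nearest 0.05: 0.3

0.3


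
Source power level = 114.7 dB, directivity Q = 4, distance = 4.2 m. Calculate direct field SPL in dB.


Given values:
  Lw = 114.7 dB, Q = 4, r = 4.2 m
Formula: SPL = Lw + 10 * log10(Q / (4 * pi * r^2))
Compute 4 * pi * r^2 = 4 * pi * 4.2^2 = 221.6708
Compute Q / denom = 4 / 221.6708 = 0.01804478
Compute 10 * log10(0.01804478) = -17.4365
SPL = 114.7 + (-17.4365) = 97.26

97.26 dB


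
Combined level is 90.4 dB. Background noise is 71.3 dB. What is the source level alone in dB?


Given values:
  L_total = 90.4 dB, L_bg = 71.3 dB
Formula: L_source = 10 * log10(10^(L_total/10) - 10^(L_bg/10))
Convert to linear:
  10^(90.4/10) = 1096478196.1432
  10^(71.3/10) = 13489628.8259
Difference: 1096478196.1432 - 13489628.8259 = 1082988567.3173
L_source = 10 * log10(1082988567.3173) = 90.35

90.35 dB


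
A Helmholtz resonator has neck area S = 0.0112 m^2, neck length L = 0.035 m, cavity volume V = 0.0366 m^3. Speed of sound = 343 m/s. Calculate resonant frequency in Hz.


Given values:
  S = 0.0112 m^2, L = 0.035 m, V = 0.0366 m^3, c = 343 m/s
Formula: f = (c / (2*pi)) * sqrt(S / (V * L))
Compute V * L = 0.0366 * 0.035 = 0.001281
Compute S / (V * L) = 0.0112 / 0.001281 = 8.7432
Compute sqrt(8.7432) = 2.95689
Compute c / (2*pi) = 343 / 6.283185 = 54.590148
f = 54.590148 * 2.95689 = 161.42

161.42 Hz


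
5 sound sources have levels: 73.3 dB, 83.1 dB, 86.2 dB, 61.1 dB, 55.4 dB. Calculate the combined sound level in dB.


Formula: L_total = 10 * log10( sum(10^(Li/10)) )
  Source 1: 10^(73.3/10) = 21379620.895
  Source 2: 10^(83.1/10) = 204173794.467
  Source 3: 10^(86.2/10) = 416869383.4703
  Source 4: 10^(61.1/10) = 1288249.5517
  Source 5: 10^(55.4/10) = 346736.8505
Sum of linear values = 644057785.2345
L_total = 10 * log10(644057785.2345) = 88.09

88.09 dB


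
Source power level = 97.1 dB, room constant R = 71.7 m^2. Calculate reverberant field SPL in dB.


Given values:
  Lw = 97.1 dB, R = 71.7 m^2
Formula: SPL = Lw + 10 * log10(4 / R)
Compute 4 / R = 4 / 71.7 = 0.055788
Compute 10 * log10(0.055788) = -12.5346
SPL = 97.1 + (-12.5346) = 84.57

84.57 dB


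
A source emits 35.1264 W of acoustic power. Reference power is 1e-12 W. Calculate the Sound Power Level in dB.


Given values:
  W = 35.1264 W
  W_ref = 1e-12 W
Formula: SWL = 10 * log10(W / W_ref)
Compute ratio: W / W_ref = 35126400000000
Compute log10: log10(35126400000000) = 13.545634
Multiply: SWL = 10 * 13.545634 = 135.46

135.46 dB


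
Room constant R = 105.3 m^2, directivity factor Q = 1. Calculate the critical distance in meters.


Given values:
  R = 105.3 m^2, Q = 1
Formula: d_c = 0.141 * sqrt(Q * R)
Compute Q * R = 1 * 105.3 = 105.3
Compute sqrt(105.3) = 10.2616
d_c = 0.141 * 10.2616 = 1.447

1.447 m


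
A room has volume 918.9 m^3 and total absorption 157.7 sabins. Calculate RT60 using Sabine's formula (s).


Given values:
  V = 918.9 m^3
  A = 157.7 sabins
Formula: RT60 = 0.161 * V / A
Numerator: 0.161 * 918.9 = 147.9429
RT60 = 147.9429 / 157.7 = 0.938

0.938 s


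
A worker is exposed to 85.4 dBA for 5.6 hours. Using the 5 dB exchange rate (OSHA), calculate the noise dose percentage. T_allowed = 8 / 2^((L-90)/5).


Given values:
  L = 85.4 dBA, T = 5.6 hours
Formula: T_allowed = 8 / 2^((L - 90) / 5)
Compute exponent: (85.4 - 90) / 5 = -0.92
Compute 2^(-0.92) = 0.528509
T_allowed = 8 / 0.528509 = 15.136923 hours
Dose = (T / T_allowed) * 100
Dose = (5.6 / 15.136923) * 100 = 37.0

37.0 %


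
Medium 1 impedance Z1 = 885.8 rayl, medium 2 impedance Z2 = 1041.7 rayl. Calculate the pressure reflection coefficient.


Given values:
  Z1 = 885.8 rayl, Z2 = 1041.7 rayl
Formula: R = (Z2 - Z1) / (Z2 + Z1)
Numerator: Z2 - Z1 = 1041.7 - 885.8 = 155.9
Denominator: Z2 + Z1 = 1041.7 + 885.8 = 1927.5
R = 155.9 / 1927.5 = 0.0809

0.0809


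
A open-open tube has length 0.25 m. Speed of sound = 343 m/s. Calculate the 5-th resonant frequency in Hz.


Given values:
  Tube type: open-open, L = 0.25 m, c = 343 m/s, n = 5
Formula: f_n = n * c / (2 * L)
Compute 2 * L = 2 * 0.25 = 0.5
f = 5 * 343 / 0.5
f = 3430.0

3430.0 Hz


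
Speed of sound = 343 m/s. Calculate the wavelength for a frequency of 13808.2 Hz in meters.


Given values:
  c = 343 m/s, f = 13808.2 Hz
Formula: lambda = c / f
lambda = 343 / 13808.2
lambda = 0.0248

0.0248 m


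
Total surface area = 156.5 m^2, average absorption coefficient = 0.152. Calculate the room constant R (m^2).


Given values:
  S = 156.5 m^2, alpha = 0.152
Formula: R = S * alpha / (1 - alpha)
Numerator: 156.5 * 0.152 = 23.788
Denominator: 1 - 0.152 = 0.848
R = 23.788 / 0.848 = 28.05

28.05 m^2


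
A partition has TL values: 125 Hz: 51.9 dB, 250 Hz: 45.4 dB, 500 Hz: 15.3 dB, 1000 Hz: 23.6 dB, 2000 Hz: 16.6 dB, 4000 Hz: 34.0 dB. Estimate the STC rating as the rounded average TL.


Given TL values at each frequency:
  125 Hz: 51.9 dB
  250 Hz: 45.4 dB
  500 Hz: 15.3 dB
  1000 Hz: 23.6 dB
  2000 Hz: 16.6 dB
  4000 Hz: 34.0 dB
Formula: STC ~ round(average of TL values)
Sum = 51.9 + 45.4 + 15.3 + 23.6 + 16.6 + 34.0 = 186.8
Average = 186.8 / 6 = 31.13
Rounded: 31

31


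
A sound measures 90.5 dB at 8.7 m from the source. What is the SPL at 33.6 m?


Given values:
  SPL1 = 90.5 dB, r1 = 8.7 m, r2 = 33.6 m
Formula: SPL2 = SPL1 - 20 * log10(r2 / r1)
Compute ratio: r2 / r1 = 33.6 / 8.7 = 3.8621
Compute log10: log10(3.8621) = 0.586824
Compute drop: 20 * 0.586824 = 11.7365
SPL2 = 90.5 - 11.7365 = 78.76

78.76 dB


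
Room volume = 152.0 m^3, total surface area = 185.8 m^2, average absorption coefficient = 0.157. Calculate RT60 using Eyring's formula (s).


Given values:
  V = 152.0 m^3, S = 185.8 m^2, alpha = 0.157
Formula: RT60 = 0.161 * V / (-S * ln(1 - alpha))
Compute ln(1 - 0.157) = ln(0.843) = -0.170788
Denominator: -185.8 * -0.170788 = 31.7324
Numerator: 0.161 * 152.0 = 24.472
RT60 = 24.472 / 31.7324 = 0.771

0.771 s


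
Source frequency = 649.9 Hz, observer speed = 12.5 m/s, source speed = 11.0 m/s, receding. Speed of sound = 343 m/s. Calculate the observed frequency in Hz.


Given values:
  f_s = 649.9 Hz, v_o = 12.5 m/s, v_s = 11.0 m/s
  Direction: receding
Formula: f_o = f_s * (c - v_o) / (c + v_s)
Numerator: c - v_o = 343 - 12.5 = 330.5
Denominator: c + v_s = 343 + 11.0 = 354.0
f_o = 649.9 * 330.5 / 354.0 = 606.76

606.76 Hz


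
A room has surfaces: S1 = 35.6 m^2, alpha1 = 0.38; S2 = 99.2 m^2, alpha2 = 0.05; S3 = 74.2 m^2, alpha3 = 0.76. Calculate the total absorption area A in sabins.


Given surfaces:
  Surface 1: 35.6 * 0.38 = 13.528
  Surface 2: 99.2 * 0.05 = 4.96
  Surface 3: 74.2 * 0.76 = 56.392
Formula: A = sum(Si * alpha_i)
A = 13.528 + 4.96 + 56.392
A = 74.88

74.88 sabins


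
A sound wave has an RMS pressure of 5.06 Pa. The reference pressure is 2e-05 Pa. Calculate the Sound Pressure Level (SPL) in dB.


Given values:
  p = 5.06 Pa
  p_ref = 2e-05 Pa
Formula: SPL = 20 * log10(p / p_ref)
Compute ratio: p / p_ref = 5.06 / 2e-05 = 253000
Compute log10: log10(253000) = 5.403121
Multiply: SPL = 20 * 5.403121 = 108.06

108.06 dB


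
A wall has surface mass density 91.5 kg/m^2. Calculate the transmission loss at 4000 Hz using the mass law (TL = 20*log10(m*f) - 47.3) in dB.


Given values:
  m = 91.5 kg/m^2, f = 4000 Hz
Formula: TL = 20 * log10(m * f) - 47.3
Compute m * f = 91.5 * 4000 = 366000.0
Compute log10(366000.0) = 5.563481
Compute 20 * 5.563481 = 111.2696
TL = 111.2696 - 47.3 = 63.97

63.97 dB


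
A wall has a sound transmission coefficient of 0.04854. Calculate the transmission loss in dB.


Given values:
  tau = 0.04854
Formula: TL = 10 * log10(1 / tau)
Compute 1 / tau = 1 / 0.04854 = 20.6016
Compute log10(20.6016) = 1.313901
TL = 10 * 1.313901 = 13.14

13.14 dB


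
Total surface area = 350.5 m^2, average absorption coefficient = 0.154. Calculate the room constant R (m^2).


Given values:
  S = 350.5 m^2, alpha = 0.154
Formula: R = S * alpha / (1 - alpha)
Numerator: 350.5 * 0.154 = 53.977
Denominator: 1 - 0.154 = 0.846
R = 53.977 / 0.846 = 63.8

63.8 m^2


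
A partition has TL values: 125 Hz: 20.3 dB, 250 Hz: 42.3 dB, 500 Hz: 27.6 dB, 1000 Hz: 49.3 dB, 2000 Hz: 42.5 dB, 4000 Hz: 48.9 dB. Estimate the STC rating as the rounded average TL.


Given TL values at each frequency:
  125 Hz: 20.3 dB
  250 Hz: 42.3 dB
  500 Hz: 27.6 dB
  1000 Hz: 49.3 dB
  2000 Hz: 42.5 dB
  4000 Hz: 48.9 dB
Formula: STC ~ round(average of TL values)
Sum = 20.3 + 42.3 + 27.6 + 49.3 + 42.5 + 48.9 = 230.9
Average = 230.9 / 6 = 38.48
Rounded: 38

38


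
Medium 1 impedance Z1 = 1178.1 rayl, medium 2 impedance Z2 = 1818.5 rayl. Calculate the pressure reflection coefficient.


Given values:
  Z1 = 1178.1 rayl, Z2 = 1818.5 rayl
Formula: R = (Z2 - Z1) / (Z2 + Z1)
Numerator: Z2 - Z1 = 1818.5 - 1178.1 = 640.4
Denominator: Z2 + Z1 = 1818.5 + 1178.1 = 2996.6
R = 640.4 / 2996.6 = 0.2137

0.2137


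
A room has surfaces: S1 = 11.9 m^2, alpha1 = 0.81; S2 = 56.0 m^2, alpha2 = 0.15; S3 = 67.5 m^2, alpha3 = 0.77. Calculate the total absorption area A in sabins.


Given surfaces:
  Surface 1: 11.9 * 0.81 = 9.639
  Surface 2: 56.0 * 0.15 = 8.4
  Surface 3: 67.5 * 0.77 = 51.975
Formula: A = sum(Si * alpha_i)
A = 9.639 + 8.4 + 51.975
A = 70.01

70.01 sabins


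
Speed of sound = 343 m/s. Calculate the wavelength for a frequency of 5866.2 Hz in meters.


Given values:
  c = 343 m/s, f = 5866.2 Hz
Formula: lambda = c / f
lambda = 343 / 5866.2
lambda = 0.0585

0.0585 m


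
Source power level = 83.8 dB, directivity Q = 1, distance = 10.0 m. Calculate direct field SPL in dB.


Given values:
  Lw = 83.8 dB, Q = 1, r = 10.0 m
Formula: SPL = Lw + 10 * log10(Q / (4 * pi * r^2))
Compute 4 * pi * r^2 = 4 * pi * 10.0^2 = 1256.6371
Compute Q / denom = 1 / 1256.6371 = 0.00079577
Compute 10 * log10(0.00079577) = -30.9921
SPL = 83.8 + (-30.9921) = 52.81

52.81 dB


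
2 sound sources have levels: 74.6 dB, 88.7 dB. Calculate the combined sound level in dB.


Formula: L_total = 10 * log10( sum(10^(Li/10)) )
  Source 1: 10^(74.6/10) = 28840315.0313
  Source 2: 10^(88.7/10) = 741310241.3009
Sum of linear values = 770150556.3322
L_total = 10 * log10(770150556.3322) = 88.87

88.87 dB


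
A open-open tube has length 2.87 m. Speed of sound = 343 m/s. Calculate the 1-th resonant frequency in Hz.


Given values:
  Tube type: open-open, L = 2.87 m, c = 343 m/s, n = 1
Formula: f_n = n * c / (2 * L)
Compute 2 * L = 2 * 2.87 = 5.74
f = 1 * 343 / 5.74
f = 59.76

59.76 Hz


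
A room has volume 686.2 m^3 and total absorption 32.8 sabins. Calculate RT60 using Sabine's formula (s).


Given values:
  V = 686.2 m^3
  A = 32.8 sabins
Formula: RT60 = 0.161 * V / A
Numerator: 0.161 * 686.2 = 110.4782
RT60 = 110.4782 / 32.8 = 3.368

3.368 s


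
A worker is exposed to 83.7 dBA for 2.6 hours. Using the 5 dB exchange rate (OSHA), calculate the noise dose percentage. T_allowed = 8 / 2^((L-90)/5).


Given values:
  L = 83.7 dBA, T = 2.6 hours
Formula: T_allowed = 8 / 2^((L - 90) / 5)
Compute exponent: (83.7 - 90) / 5 = -1.26
Compute 2^(-1.26) = 0.417544
T_allowed = 8 / 0.417544 = 19.159657 hours
Dose = (T / T_allowed) * 100
Dose = (2.6 / 19.159657) * 100 = 13.57

13.57 %


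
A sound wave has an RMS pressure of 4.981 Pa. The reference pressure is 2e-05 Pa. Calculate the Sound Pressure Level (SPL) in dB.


Given values:
  p = 4.981 Pa
  p_ref = 2e-05 Pa
Formula: SPL = 20 * log10(p / p_ref)
Compute ratio: p / p_ref = 4.981 / 2e-05 = 249050
Compute log10: log10(249050) = 5.396287
Multiply: SPL = 20 * 5.396287 = 107.93

107.93 dB


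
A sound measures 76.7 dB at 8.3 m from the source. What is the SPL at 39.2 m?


Given values:
  SPL1 = 76.7 dB, r1 = 8.3 m, r2 = 39.2 m
Formula: SPL2 = SPL1 - 20 * log10(r2 / r1)
Compute ratio: r2 / r1 = 39.2 / 8.3 = 4.7229
Compute log10: log10(4.7229) = 0.674209
Compute drop: 20 * 0.674209 = 13.4842
SPL2 = 76.7 - 13.4842 = 63.22

63.22 dB


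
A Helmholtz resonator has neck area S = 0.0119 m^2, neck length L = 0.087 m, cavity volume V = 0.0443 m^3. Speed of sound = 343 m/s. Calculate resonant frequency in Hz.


Given values:
  S = 0.0119 m^2, L = 0.087 m, V = 0.0443 m^3, c = 343 m/s
Formula: f = (c / (2*pi)) * sqrt(S / (V * L))
Compute V * L = 0.0443 * 0.087 = 0.0038541
Compute S / (V * L) = 0.0119 / 0.0038541 = 3.0876
Compute sqrt(3.0876) = 1.757157
Compute c / (2*pi) = 343 / 6.283185 = 54.590148
f = 54.590148 * 1.757157 = 95.92

95.92 Hz


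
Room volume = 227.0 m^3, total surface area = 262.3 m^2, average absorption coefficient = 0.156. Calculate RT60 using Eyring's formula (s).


Given values:
  V = 227.0 m^3, S = 262.3 m^2, alpha = 0.156
Formula: RT60 = 0.161 * V / (-S * ln(1 - alpha))
Compute ln(1 - 0.156) = ln(0.844) = -0.169603
Denominator: -262.3 * -0.169603 = 44.4869
Numerator: 0.161 * 227.0 = 36.547
RT60 = 36.547 / 44.4869 = 0.822

0.822 s


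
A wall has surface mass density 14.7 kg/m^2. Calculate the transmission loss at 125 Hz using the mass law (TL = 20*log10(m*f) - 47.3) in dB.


Given values:
  m = 14.7 kg/m^2, f = 125 Hz
Formula: TL = 20 * log10(m * f) - 47.3
Compute m * f = 14.7 * 125 = 1837.5
Compute log10(1837.5) = 3.264227
Compute 20 * 3.264227 = 65.2845
TL = 65.2845 - 47.3 = 17.98

17.98 dB


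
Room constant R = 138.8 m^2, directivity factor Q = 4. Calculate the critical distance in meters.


Given values:
  R = 138.8 m^2, Q = 4
Formula: d_c = 0.141 * sqrt(Q * R)
Compute Q * R = 4 * 138.8 = 555.2
Compute sqrt(555.2) = 23.5627
d_c = 0.141 * 23.5627 = 3.322

3.322 m


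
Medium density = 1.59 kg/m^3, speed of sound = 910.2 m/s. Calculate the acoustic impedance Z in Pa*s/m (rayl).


Given values:
  rho = 1.59 kg/m^3
  c = 910.2 m/s
Formula: Z = rho * c
Z = 1.59 * 910.2
Z = 1447.22

1447.22 rayl


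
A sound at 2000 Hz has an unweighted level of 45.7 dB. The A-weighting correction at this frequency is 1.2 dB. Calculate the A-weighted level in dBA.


Given values:
  SPL = 45.7 dB
  A-weighting at 2000 Hz = 1.2 dB
Formula: L_A = SPL + A_weight
L_A = 45.7 + (1.2)
L_A = 46.9

46.9 dBA


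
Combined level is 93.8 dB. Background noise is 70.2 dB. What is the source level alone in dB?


Given values:
  L_total = 93.8 dB, L_bg = 70.2 dB
Formula: L_source = 10 * log10(10^(L_total/10) - 10^(L_bg/10))
Convert to linear:
  10^(93.8/10) = 2398832919.0195
  10^(70.2/10) = 10471285.4805
Difference: 2398832919.0195 - 10471285.4805 = 2388361633.539
L_source = 10 * log10(2388361633.539) = 93.78

93.78 dB


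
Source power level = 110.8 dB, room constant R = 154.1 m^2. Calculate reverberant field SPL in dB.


Given values:
  Lw = 110.8 dB, R = 154.1 m^2
Formula: SPL = Lw + 10 * log10(4 / R)
Compute 4 / R = 4 / 154.1 = 0.025957
Compute 10 * log10(0.025957) = -15.8575
SPL = 110.8 + (-15.8575) = 94.94

94.94 dB


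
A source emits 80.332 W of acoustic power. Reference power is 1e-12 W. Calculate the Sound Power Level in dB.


Given values:
  W = 80.332 W
  W_ref = 1e-12 W
Formula: SWL = 10 * log10(W / W_ref)
Compute ratio: W / W_ref = 80332000000000
Compute log10: log10(80332000000000) = 13.904889
Multiply: SWL = 10 * 13.904889 = 139.05

139.05 dB


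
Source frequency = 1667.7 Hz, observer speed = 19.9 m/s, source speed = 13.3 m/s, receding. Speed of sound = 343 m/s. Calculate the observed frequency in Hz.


Given values:
  f_s = 1667.7 Hz, v_o = 19.9 m/s, v_s = 13.3 m/s
  Direction: receding
Formula: f_o = f_s * (c - v_o) / (c + v_s)
Numerator: c - v_o = 343 - 19.9 = 323.1
Denominator: c + v_s = 343 + 13.3 = 356.3
f_o = 1667.7 * 323.1 / 356.3 = 1512.3

1512.3 Hz


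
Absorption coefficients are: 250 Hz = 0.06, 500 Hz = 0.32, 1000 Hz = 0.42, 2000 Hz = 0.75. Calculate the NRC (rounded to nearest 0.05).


Given values:
  a_250 = 0.06, a_500 = 0.32
  a_1000 = 0.42, a_2000 = 0.75
Formula: NRC = (a250 + a500 + a1000 + a2000) / 4
Sum = 0.06 + 0.32 + 0.42 + 0.75 = 1.55
NRC = 1.55 / 4 = 0.3875
Rounded to nearest 0.05: 0.4

0.4


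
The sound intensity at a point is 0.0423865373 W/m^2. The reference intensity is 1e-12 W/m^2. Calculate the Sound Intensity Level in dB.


Given values:
  I = 0.0423865373 W/m^2
  I_ref = 1e-12 W/m^2
Formula: SIL = 10 * log10(I / I_ref)
Compute ratio: I / I_ref = 42386537300
Compute log10: log10(42386537300) = 10.627228
Multiply: SIL = 10 * 10.627228 = 106.27

106.27 dB


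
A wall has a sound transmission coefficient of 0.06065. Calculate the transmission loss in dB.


Given values:
  tau = 0.06065
Formula: TL = 10 * log10(1 / tau)
Compute 1 / tau = 1 / 0.06065 = 16.488
Compute log10(16.488) = 1.217168
TL = 10 * 1.217168 = 12.17

12.17 dB


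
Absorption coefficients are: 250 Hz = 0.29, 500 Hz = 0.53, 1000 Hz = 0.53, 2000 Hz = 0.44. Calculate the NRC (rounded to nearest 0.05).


Given values:
  a_250 = 0.29, a_500 = 0.53
  a_1000 = 0.53, a_2000 = 0.44
Formula: NRC = (a250 + a500 + a1000 + a2000) / 4
Sum = 0.29 + 0.53 + 0.53 + 0.44 = 1.79
NRC = 1.79 / 4 = 0.4475
Rounded to nearest 0.05: 0.45

0.45


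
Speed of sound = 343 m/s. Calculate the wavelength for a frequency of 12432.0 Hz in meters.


Given values:
  c = 343 m/s, f = 12432.0 Hz
Formula: lambda = c / f
lambda = 343 / 12432.0
lambda = 0.0276

0.0276 m


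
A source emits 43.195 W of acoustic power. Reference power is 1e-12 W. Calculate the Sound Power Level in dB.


Given values:
  W = 43.195 W
  W_ref = 1e-12 W
Formula: SWL = 10 * log10(W / W_ref)
Compute ratio: W / W_ref = 43195000000000
Compute log10: log10(43195000000000) = 13.635433
Multiply: SWL = 10 * 13.635433 = 136.35

136.35 dB


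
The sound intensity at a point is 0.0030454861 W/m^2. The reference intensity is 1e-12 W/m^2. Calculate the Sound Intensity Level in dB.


Given values:
  I = 0.0030454861 W/m^2
  I_ref = 1e-12 W/m^2
Formula: SIL = 10 * log10(I / I_ref)
Compute ratio: I / I_ref = 3045486100
Compute log10: log10(3045486100) = 9.483657
Multiply: SIL = 10 * 9.483657 = 94.84

94.84 dB


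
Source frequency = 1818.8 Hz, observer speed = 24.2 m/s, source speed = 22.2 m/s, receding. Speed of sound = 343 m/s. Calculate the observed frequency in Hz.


Given values:
  f_s = 1818.8 Hz, v_o = 24.2 m/s, v_s = 22.2 m/s
  Direction: receding
Formula: f_o = f_s * (c - v_o) / (c + v_s)
Numerator: c - v_o = 343 - 24.2 = 318.8
Denominator: c + v_s = 343 + 22.2 = 365.2
f_o = 1818.8 * 318.8 / 365.2 = 1587.71

1587.71 Hz


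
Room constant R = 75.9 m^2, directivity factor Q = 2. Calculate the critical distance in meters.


Given values:
  R = 75.9 m^2, Q = 2
Formula: d_c = 0.141 * sqrt(Q * R)
Compute Q * R = 2 * 75.9 = 151.8
Compute sqrt(151.8) = 12.3207
d_c = 0.141 * 12.3207 = 1.737

1.737 m


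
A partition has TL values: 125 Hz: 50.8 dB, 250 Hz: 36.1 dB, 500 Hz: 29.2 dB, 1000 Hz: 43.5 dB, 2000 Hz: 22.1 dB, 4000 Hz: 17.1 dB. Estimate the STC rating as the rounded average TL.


Given TL values at each frequency:
  125 Hz: 50.8 dB
  250 Hz: 36.1 dB
  500 Hz: 29.2 dB
  1000 Hz: 43.5 dB
  2000 Hz: 22.1 dB
  4000 Hz: 17.1 dB
Formula: STC ~ round(average of TL values)
Sum = 50.8 + 36.1 + 29.2 + 43.5 + 22.1 + 17.1 = 198.8
Average = 198.8 / 6 = 33.13
Rounded: 33

33


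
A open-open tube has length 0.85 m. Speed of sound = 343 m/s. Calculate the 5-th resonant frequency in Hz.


Given values:
  Tube type: open-open, L = 0.85 m, c = 343 m/s, n = 5
Formula: f_n = n * c / (2 * L)
Compute 2 * L = 2 * 0.85 = 1.7
f = 5 * 343 / 1.7
f = 1008.82

1008.82 Hz


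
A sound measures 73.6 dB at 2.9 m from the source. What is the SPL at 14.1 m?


Given values:
  SPL1 = 73.6 dB, r1 = 2.9 m, r2 = 14.1 m
Formula: SPL2 = SPL1 - 20 * log10(r2 / r1)
Compute ratio: r2 / r1 = 14.1 / 2.9 = 4.8621
Compute log10: log10(4.8621) = 0.686824
Compute drop: 20 * 0.686824 = 13.7365
SPL2 = 73.6 - 13.7365 = 59.86

59.86 dB


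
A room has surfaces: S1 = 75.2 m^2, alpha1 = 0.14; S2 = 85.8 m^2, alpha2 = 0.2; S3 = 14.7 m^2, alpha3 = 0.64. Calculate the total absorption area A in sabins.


Given surfaces:
  Surface 1: 75.2 * 0.14 = 10.528
  Surface 2: 85.8 * 0.2 = 17.16
  Surface 3: 14.7 * 0.64 = 9.408
Formula: A = sum(Si * alpha_i)
A = 10.528 + 17.16 + 9.408
A = 37.1

37.1 sabins


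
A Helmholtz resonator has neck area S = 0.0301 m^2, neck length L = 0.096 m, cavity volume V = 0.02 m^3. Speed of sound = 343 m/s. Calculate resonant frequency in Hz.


Given values:
  S = 0.0301 m^2, L = 0.096 m, V = 0.02 m^3, c = 343 m/s
Formula: f = (c / (2*pi)) * sqrt(S / (V * L))
Compute V * L = 0.02 * 0.096 = 0.00192
Compute S / (V * L) = 0.0301 / 0.00192 = 15.6771
Compute sqrt(15.6771) = 3.959432
Compute c / (2*pi) = 343 / 6.283185 = 54.590148
f = 54.590148 * 3.959432 = 216.15

216.15 Hz


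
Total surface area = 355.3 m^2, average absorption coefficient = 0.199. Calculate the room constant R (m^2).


Given values:
  S = 355.3 m^2, alpha = 0.199
Formula: R = S * alpha / (1 - alpha)
Numerator: 355.3 * 0.199 = 70.7047
Denominator: 1 - 0.199 = 0.801
R = 70.7047 / 0.801 = 88.27

88.27 m^2


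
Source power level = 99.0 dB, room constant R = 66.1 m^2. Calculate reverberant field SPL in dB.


Given values:
  Lw = 99.0 dB, R = 66.1 m^2
Formula: SPL = Lw + 10 * log10(4 / R)
Compute 4 / R = 4 / 66.1 = 0.060514
Compute 10 * log10(0.060514) = -12.1814
SPL = 99.0 + (-12.1814) = 86.82

86.82 dB


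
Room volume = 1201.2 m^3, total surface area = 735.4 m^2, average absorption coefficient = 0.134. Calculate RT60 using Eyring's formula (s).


Given values:
  V = 1201.2 m^3, S = 735.4 m^2, alpha = 0.134
Formula: RT60 = 0.161 * V / (-S * ln(1 - alpha))
Compute ln(1 - 0.134) = ln(0.866) = -0.14387
Denominator: -735.4 * -0.14387 = 105.802
Numerator: 0.161 * 1201.2 = 193.3932
RT60 = 193.3932 / 105.802 = 1.828

1.828 s


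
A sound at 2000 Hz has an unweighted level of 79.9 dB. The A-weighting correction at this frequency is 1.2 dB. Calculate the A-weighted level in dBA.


Given values:
  SPL = 79.9 dB
  A-weighting at 2000 Hz = 1.2 dB
Formula: L_A = SPL + A_weight
L_A = 79.9 + (1.2)
L_A = 81.1

81.1 dBA


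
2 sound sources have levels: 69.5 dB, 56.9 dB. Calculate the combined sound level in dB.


Formula: L_total = 10 * log10( sum(10^(Li/10)) )
  Source 1: 10^(69.5/10) = 8912509.3813
  Source 2: 10^(56.9/10) = 489778.8194
Sum of linear values = 9402288.2007
L_total = 10 * log10(9402288.2007) = 69.73

69.73 dB


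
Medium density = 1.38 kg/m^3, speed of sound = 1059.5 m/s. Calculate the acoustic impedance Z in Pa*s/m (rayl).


Given values:
  rho = 1.38 kg/m^3
  c = 1059.5 m/s
Formula: Z = rho * c
Z = 1.38 * 1059.5
Z = 1462.11

1462.11 rayl


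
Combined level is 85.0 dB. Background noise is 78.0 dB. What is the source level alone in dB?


Given values:
  L_total = 85.0 dB, L_bg = 78.0 dB
Formula: L_source = 10 * log10(10^(L_total/10) - 10^(L_bg/10))
Convert to linear:
  10^(85.0/10) = 316227766.0168
  10^(78.0/10) = 63095734.448
Difference: 316227766.0168 - 63095734.448 = 253132031.5688
L_source = 10 * log10(253132031.5688) = 84.03

84.03 dB


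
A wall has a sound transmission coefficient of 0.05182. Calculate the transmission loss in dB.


Given values:
  tau = 0.05182
Formula: TL = 10 * log10(1 / tau)
Compute 1 / tau = 1 / 0.05182 = 19.2976
Compute log10(19.2976) = 1.285503
TL = 10 * 1.285503 = 12.86

12.86 dB


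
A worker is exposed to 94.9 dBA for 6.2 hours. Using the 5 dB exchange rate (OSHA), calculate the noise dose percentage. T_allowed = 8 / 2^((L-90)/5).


Given values:
  L = 94.9 dBA, T = 6.2 hours
Formula: T_allowed = 8 / 2^((L - 90) / 5)
Compute exponent: (94.9 - 90) / 5 = 0.98
Compute 2^(0.98) = 1.972465
T_allowed = 8 / 1.972465 = 4.055839 hours
Dose = (T / T_allowed) * 100
Dose = (6.2 / 4.055839) * 100 = 152.87

152.87 %


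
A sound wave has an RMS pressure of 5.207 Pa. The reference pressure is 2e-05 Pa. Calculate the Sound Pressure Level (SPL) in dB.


Given values:
  p = 5.207 Pa
  p_ref = 2e-05 Pa
Formula: SPL = 20 * log10(p / p_ref)
Compute ratio: p / p_ref = 5.207 / 2e-05 = 260350
Compute log10: log10(260350) = 5.415558
Multiply: SPL = 20 * 5.415558 = 108.31

108.31 dB


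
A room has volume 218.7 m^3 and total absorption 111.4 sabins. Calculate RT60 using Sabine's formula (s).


Given values:
  V = 218.7 m^3
  A = 111.4 sabins
Formula: RT60 = 0.161 * V / A
Numerator: 0.161 * 218.7 = 35.2107
RT60 = 35.2107 / 111.4 = 0.316

0.316 s


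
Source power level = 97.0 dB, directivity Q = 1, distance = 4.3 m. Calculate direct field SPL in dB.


Given values:
  Lw = 97.0 dB, Q = 1, r = 4.3 m
Formula: SPL = Lw + 10 * log10(Q / (4 * pi * r^2))
Compute 4 * pi * r^2 = 4 * pi * 4.3^2 = 232.3522
Compute Q / denom = 1 / 232.3522 = 0.00430381
Compute 10 * log10(0.00430381) = -23.6615
SPL = 97.0 + (-23.6615) = 73.34

73.34 dB


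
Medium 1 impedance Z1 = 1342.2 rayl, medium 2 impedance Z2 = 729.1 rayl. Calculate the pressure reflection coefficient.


Given values:
  Z1 = 1342.2 rayl, Z2 = 729.1 rayl
Formula: R = (Z2 - Z1) / (Z2 + Z1)
Numerator: Z2 - Z1 = 729.1 - 1342.2 = -613.1
Denominator: Z2 + Z1 = 729.1 + 1342.2 = 2071.3
R = -613.1 / 2071.3 = -0.296

-0.296


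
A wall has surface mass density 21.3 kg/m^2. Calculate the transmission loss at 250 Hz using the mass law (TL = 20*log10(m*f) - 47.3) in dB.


Given values:
  m = 21.3 kg/m^2, f = 250 Hz
Formula: TL = 20 * log10(m * f) - 47.3
Compute m * f = 21.3 * 250 = 5325.0
Compute log10(5325.0) = 3.72632
Compute 20 * 3.72632 = 74.5264
TL = 74.5264 - 47.3 = 27.23

27.23 dB


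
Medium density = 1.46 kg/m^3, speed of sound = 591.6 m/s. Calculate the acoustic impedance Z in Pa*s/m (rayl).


Given values:
  rho = 1.46 kg/m^3
  c = 591.6 m/s
Formula: Z = rho * c
Z = 1.46 * 591.6
Z = 863.74

863.74 rayl


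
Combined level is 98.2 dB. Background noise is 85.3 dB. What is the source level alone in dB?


Given values:
  L_total = 98.2 dB, L_bg = 85.3 dB
Formula: L_source = 10 * log10(10^(L_total/10) - 10^(L_bg/10))
Convert to linear:
  10^(98.2/10) = 6606934480.076
  10^(85.3/10) = 338844156.1392
Difference: 6606934480.076 - 338844156.1392 = 6268090323.9368
L_source = 10 * log10(6268090323.9368) = 97.97

97.97 dB


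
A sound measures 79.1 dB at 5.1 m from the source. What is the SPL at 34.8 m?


Given values:
  SPL1 = 79.1 dB, r1 = 5.1 m, r2 = 34.8 m
Formula: SPL2 = SPL1 - 20 * log10(r2 / r1)
Compute ratio: r2 / r1 = 34.8 / 5.1 = 6.8235
Compute log10: log10(6.8235) = 0.834007
Compute drop: 20 * 0.834007 = 16.6801
SPL2 = 79.1 - 16.6801 = 62.42

62.42 dB


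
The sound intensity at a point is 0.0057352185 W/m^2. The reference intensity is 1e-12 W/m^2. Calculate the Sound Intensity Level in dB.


Given values:
  I = 0.0057352185 W/m^2
  I_ref = 1e-12 W/m^2
Formula: SIL = 10 * log10(I / I_ref)
Compute ratio: I / I_ref = 5735218500
Compute log10: log10(5735218500) = 9.75855
Multiply: SIL = 10 * 9.75855 = 97.59

97.59 dB


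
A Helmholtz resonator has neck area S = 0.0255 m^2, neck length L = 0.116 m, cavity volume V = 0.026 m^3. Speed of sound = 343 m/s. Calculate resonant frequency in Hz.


Given values:
  S = 0.0255 m^2, L = 0.116 m, V = 0.026 m^3, c = 343 m/s
Formula: f = (c / (2*pi)) * sqrt(S / (V * L))
Compute V * L = 0.026 * 0.116 = 0.003016
Compute S / (V * L) = 0.0255 / 0.003016 = 8.4549
Compute sqrt(8.4549) = 2.907731
Compute c / (2*pi) = 343 / 6.283185 = 54.590148
f = 54.590148 * 2.907731 = 158.73

158.73 Hz


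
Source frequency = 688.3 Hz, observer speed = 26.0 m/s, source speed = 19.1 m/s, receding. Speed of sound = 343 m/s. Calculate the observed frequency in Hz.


Given values:
  f_s = 688.3 Hz, v_o = 26.0 m/s, v_s = 19.1 m/s
  Direction: receding
Formula: f_o = f_s * (c - v_o) / (c + v_s)
Numerator: c - v_o = 343 - 26.0 = 317.0
Denominator: c + v_s = 343 + 19.1 = 362.1
f_o = 688.3 * 317.0 / 362.1 = 602.57

602.57 Hz


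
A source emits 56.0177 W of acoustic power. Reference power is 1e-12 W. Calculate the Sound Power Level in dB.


Given values:
  W = 56.0177 W
  W_ref = 1e-12 W
Formula: SWL = 10 * log10(W / W_ref)
Compute ratio: W / W_ref = 56017700000000
Compute log10: log10(56017700000000) = 13.748325
Multiply: SWL = 10 * 13.748325 = 137.48

137.48 dB


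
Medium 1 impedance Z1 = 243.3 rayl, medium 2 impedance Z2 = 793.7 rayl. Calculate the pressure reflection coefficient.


Given values:
  Z1 = 243.3 rayl, Z2 = 793.7 rayl
Formula: R = (Z2 - Z1) / (Z2 + Z1)
Numerator: Z2 - Z1 = 793.7 - 243.3 = 550.4
Denominator: Z2 + Z1 = 793.7 + 243.3 = 1037.0
R = 550.4 / 1037.0 = 0.5308

0.5308


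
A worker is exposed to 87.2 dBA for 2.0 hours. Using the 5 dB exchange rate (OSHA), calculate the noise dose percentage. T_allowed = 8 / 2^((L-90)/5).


Given values:
  L = 87.2 dBA, T = 2.0 hours
Formula: T_allowed = 8 / 2^((L - 90) / 5)
Compute exponent: (87.2 - 90) / 5 = -0.56
Compute 2^(-0.56) = 0.678302
T_allowed = 8 / 0.678302 = 11.794157 hours
Dose = (T / T_allowed) * 100
Dose = (2.0 / 11.794157) * 100 = 16.96

16.96 %


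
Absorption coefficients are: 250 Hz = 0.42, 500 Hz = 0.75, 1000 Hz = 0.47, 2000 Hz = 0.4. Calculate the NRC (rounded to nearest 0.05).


Given values:
  a_250 = 0.42, a_500 = 0.75
  a_1000 = 0.47, a_2000 = 0.4
Formula: NRC = (a250 + a500 + a1000 + a2000) / 4
Sum = 0.42 + 0.75 + 0.47 + 0.4 = 2.04
NRC = 2.04 / 4 = 0.51
Rounded to nearest 0.05: 0.5

0.5


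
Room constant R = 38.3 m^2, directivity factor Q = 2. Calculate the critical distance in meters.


Given values:
  R = 38.3 m^2, Q = 2
Formula: d_c = 0.141 * sqrt(Q * R)
Compute Q * R = 2 * 38.3 = 76.6
Compute sqrt(76.6) = 8.7521
d_c = 0.141 * 8.7521 = 1.234

1.234 m


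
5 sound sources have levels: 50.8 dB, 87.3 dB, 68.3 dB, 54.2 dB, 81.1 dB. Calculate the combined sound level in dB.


Formula: L_total = 10 * log10( sum(10^(Li/10)) )
  Source 1: 10^(50.8/10) = 120226.4435
  Source 2: 10^(87.3/10) = 537031796.3703
  Source 3: 10^(68.3/10) = 6760829.7539
  Source 4: 10^(54.2/10) = 263026.7992
  Source 5: 10^(81.1/10) = 128824955.1693
Sum of linear values = 673000834.5362
L_total = 10 * log10(673000834.5362) = 88.28

88.28 dB
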